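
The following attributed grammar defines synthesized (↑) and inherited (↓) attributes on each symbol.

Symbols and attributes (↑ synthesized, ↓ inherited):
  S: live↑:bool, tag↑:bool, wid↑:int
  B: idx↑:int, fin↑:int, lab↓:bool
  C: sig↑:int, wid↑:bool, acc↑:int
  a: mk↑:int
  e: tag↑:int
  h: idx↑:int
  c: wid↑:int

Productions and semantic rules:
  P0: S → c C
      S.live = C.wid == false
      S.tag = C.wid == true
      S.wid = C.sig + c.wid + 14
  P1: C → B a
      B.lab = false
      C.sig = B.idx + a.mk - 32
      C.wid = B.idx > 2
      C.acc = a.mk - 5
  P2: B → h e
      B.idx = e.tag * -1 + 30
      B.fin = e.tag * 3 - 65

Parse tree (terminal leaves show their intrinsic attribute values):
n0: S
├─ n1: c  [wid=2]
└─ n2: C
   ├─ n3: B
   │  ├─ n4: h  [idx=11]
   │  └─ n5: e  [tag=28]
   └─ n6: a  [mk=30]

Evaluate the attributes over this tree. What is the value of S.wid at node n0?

16

1. n1.wid = 2  [terminal]
2. n3.lab = false  [false]
3. n4.idx = 11  [terminal]
4. n5.tag = 28  [terminal]
5. n3.idx = 2  [e.tag * -1 + 30]
6. n3.fin = 19  [e.tag * 3 - 65]
7. n6.mk = 30  [terminal]
8. n2.sig = 0  [B.idx + a.mk - 32]
9. n2.wid = false  [B.idx > 2]
10. n2.acc = 25  [a.mk - 5]
11. n0.live = true  [C.wid == false]
12. n0.tag = false  [C.wid == true]
13. n0.wid = 16  [C.sig + c.wid + 14]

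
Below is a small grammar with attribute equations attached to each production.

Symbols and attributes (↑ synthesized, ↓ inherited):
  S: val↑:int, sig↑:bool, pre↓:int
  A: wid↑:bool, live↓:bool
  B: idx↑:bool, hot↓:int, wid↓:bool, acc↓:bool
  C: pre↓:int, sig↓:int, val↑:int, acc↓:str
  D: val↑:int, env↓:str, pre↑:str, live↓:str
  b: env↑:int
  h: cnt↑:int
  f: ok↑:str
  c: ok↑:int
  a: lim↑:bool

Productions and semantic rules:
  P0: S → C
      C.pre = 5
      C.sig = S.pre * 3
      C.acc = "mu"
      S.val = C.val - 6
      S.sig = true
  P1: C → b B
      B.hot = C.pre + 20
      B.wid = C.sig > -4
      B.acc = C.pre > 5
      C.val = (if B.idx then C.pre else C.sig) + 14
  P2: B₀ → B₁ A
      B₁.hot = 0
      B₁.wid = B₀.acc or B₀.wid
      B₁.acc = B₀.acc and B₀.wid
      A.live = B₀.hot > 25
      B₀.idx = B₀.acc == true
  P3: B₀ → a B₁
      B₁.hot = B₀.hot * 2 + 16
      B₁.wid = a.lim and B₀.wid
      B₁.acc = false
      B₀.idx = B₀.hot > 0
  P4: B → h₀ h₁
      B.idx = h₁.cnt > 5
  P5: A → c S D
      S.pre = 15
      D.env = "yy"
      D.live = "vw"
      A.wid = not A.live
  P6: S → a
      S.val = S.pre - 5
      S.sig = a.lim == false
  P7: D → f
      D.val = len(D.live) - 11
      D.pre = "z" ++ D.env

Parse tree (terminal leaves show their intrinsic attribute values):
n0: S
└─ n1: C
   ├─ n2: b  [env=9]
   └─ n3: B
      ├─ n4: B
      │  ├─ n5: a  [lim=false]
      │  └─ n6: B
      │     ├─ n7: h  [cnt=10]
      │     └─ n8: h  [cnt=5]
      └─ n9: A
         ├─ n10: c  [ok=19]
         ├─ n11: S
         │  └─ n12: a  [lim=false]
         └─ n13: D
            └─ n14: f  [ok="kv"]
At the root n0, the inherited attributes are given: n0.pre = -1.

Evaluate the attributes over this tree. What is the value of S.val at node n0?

1. n0.pre = -1  [given at root]
2. n1.pre = 5  [5]
3. n1.sig = -3  [S.pre * 3]
4. n1.acc = "mu"  ["mu"]
5. n2.env = 9  [terminal]
6. n3.hot = 25  [C.pre + 20]
7. n3.wid = true  [C.sig > -4]
8. n3.acc = false  [C.pre > 5]
9. n4.hot = 0  [0]
10. n4.wid = true  [B₀.acc or B₀.wid]
11. n4.acc = false  [B₀.acc and B₀.wid]
12. n5.lim = false  [terminal]
13. n6.hot = 16  [B₀.hot * 2 + 16]
14. n6.wid = false  [a.lim and B₀.wid]
15. n6.acc = false  [false]
16. n7.cnt = 10  [terminal]
17. n8.cnt = 5  [terminal]
18. n6.idx = false  [h₁.cnt > 5]
19. n4.idx = false  [B₀.hot > 0]
20. n9.live = false  [B₀.hot > 25]
21. n10.ok = 19  [terminal]
22. n11.pre = 15  [15]
23. n12.lim = false  [terminal]
24. n11.val = 10  [S.pre - 5]
25. n11.sig = true  [a.lim == false]
26. n13.env = "yy"  ["yy"]
27. n13.live = "vw"  ["vw"]
28. n14.ok = "kv"  [terminal]
29. n13.val = -9  [len(D.live) - 11]
30. n13.pre = "zyy"  ["z" ++ D.env]
31. n9.wid = true  [not A.live]
32. n3.idx = false  [B₀.acc == true]
33. n1.val = 11  [(if B.idx then C.pre else C.sig) + 14]
34. n0.val = 5  [C.val - 6]
35. n0.sig = true  [true]

5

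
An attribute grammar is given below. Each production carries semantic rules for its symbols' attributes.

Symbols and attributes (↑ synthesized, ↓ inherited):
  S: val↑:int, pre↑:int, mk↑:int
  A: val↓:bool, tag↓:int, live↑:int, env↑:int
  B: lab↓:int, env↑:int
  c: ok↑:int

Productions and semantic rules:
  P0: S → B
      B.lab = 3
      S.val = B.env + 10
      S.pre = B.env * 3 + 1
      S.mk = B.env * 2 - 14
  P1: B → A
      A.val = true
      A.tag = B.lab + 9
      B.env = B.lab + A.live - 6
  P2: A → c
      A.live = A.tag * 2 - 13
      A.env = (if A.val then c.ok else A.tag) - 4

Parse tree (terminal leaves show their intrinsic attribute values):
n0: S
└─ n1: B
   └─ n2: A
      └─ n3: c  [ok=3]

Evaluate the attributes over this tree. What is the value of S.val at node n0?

18

1. n1.lab = 3  [3]
2. n2.val = true  [true]
3. n2.tag = 12  [B.lab + 9]
4. n3.ok = 3  [terminal]
5. n2.live = 11  [A.tag * 2 - 13]
6. n2.env = -1  [(if A.val then c.ok else A.tag) - 4]
7. n1.env = 8  [B.lab + A.live - 6]
8. n0.val = 18  [B.env + 10]
9. n0.pre = 25  [B.env * 3 + 1]
10. n0.mk = 2  [B.env * 2 - 14]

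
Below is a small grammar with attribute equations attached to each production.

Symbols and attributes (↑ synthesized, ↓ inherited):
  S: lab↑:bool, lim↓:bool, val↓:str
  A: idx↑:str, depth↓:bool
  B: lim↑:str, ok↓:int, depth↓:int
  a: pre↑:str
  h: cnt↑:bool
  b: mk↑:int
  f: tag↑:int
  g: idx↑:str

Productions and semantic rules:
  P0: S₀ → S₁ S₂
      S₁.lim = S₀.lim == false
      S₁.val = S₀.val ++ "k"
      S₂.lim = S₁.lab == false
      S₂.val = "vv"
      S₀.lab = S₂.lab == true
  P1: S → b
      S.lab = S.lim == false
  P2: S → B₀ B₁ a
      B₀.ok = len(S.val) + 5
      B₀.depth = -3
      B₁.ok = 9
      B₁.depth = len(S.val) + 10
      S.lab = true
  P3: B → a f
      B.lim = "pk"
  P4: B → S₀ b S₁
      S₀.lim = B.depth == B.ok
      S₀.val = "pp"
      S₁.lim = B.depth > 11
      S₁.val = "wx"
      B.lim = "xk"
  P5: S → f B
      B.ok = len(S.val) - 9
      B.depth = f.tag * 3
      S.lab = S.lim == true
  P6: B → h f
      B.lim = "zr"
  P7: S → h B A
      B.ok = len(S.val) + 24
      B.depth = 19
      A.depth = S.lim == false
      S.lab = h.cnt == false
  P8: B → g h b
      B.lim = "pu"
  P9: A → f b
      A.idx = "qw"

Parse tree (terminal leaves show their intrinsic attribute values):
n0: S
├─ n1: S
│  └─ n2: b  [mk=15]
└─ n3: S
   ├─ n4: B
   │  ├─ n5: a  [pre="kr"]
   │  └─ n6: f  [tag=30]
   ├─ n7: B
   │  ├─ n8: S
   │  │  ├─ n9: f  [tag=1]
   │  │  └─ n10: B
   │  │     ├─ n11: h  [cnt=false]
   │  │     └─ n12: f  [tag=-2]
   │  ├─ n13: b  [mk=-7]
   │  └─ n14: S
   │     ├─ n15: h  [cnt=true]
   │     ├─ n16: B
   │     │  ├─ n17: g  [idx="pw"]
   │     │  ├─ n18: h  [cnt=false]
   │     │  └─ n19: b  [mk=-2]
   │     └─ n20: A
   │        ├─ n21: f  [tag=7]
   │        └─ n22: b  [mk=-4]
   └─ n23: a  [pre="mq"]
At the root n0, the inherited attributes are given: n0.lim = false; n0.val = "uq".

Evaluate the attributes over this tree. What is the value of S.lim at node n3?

1. n0.lim = false  [given at root]
2. n0.val = "uq"  [given at root]
3. n1.lim = true  [S₀.lim == false]
4. n1.val = "uqk"  [S₀.val ++ "k"]
5. n2.mk = 15  [terminal]
6. n1.lab = false  [S.lim == false]
7. n3.lim = true  [S₁.lab == false]
8. n3.val = "vv"  ["vv"]
9. n4.ok = 7  [len(S.val) + 5]
10. n4.depth = -3  [-3]
11. n5.pre = "kr"  [terminal]
12. n6.tag = 30  [terminal]
13. n4.lim = "pk"  ["pk"]
14. n7.ok = 9  [9]
15. n7.depth = 12  [len(S.val) + 10]
16. n8.lim = false  [B.depth == B.ok]
17. n8.val = "pp"  ["pp"]
18. n9.tag = 1  [terminal]
19. n10.ok = -7  [len(S.val) - 9]
20. n10.depth = 3  [f.tag * 3]
21. n11.cnt = false  [terminal]
22. n12.tag = -2  [terminal]
23. n10.lim = "zr"  ["zr"]
24. n8.lab = false  [S.lim == true]
25. n13.mk = -7  [terminal]
26. n14.lim = true  [B.depth > 11]
27. n14.val = "wx"  ["wx"]
28. n15.cnt = true  [terminal]
29. n16.ok = 26  [len(S.val) + 24]
30. n16.depth = 19  [19]
31. n17.idx = "pw"  [terminal]
32. n18.cnt = false  [terminal]
33. n19.mk = -2  [terminal]
34. n16.lim = "pu"  ["pu"]
35. n20.depth = false  [S.lim == false]
36. n21.tag = 7  [terminal]
37. n22.mk = -4  [terminal]
38. n20.idx = "qw"  ["qw"]
39. n14.lab = false  [h.cnt == false]
40. n7.lim = "xk"  ["xk"]
41. n23.pre = "mq"  [terminal]
42. n3.lab = true  [true]
43. n0.lab = true  [S₂.lab == true]

true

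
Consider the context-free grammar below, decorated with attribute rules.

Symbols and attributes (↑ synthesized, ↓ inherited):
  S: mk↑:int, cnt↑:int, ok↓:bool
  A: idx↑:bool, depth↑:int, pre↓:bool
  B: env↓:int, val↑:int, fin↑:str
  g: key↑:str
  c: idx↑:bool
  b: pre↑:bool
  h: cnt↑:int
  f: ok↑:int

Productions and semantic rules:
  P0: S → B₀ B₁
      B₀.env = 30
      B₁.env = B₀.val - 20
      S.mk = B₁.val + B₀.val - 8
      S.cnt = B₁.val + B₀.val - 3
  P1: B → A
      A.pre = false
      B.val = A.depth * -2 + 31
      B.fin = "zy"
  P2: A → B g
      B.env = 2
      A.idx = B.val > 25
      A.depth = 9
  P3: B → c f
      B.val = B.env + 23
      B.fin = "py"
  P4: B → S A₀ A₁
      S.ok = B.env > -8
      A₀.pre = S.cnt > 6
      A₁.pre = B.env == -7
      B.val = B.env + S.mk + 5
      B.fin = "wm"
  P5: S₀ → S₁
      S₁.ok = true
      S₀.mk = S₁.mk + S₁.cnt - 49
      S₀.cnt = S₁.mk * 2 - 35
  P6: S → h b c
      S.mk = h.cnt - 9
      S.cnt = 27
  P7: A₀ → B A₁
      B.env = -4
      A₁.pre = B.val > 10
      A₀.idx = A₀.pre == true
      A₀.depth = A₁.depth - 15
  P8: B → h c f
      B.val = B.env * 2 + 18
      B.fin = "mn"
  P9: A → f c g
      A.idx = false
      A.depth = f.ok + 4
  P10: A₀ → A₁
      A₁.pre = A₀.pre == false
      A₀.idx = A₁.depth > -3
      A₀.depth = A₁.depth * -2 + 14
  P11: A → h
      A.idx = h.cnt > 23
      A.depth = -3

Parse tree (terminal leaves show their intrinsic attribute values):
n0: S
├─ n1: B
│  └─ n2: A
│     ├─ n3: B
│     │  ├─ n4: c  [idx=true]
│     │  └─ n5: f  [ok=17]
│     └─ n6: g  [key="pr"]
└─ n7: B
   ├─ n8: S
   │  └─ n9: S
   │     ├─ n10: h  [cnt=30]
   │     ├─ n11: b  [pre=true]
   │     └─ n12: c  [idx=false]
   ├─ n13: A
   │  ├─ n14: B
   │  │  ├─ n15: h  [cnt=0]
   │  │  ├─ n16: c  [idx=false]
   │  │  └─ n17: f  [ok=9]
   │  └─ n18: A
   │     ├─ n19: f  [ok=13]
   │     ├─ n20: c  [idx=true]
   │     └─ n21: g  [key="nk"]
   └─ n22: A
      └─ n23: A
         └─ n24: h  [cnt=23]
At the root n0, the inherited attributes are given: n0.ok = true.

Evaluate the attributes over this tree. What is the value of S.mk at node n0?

2

1. n0.ok = true  [given at root]
2. n1.env = 30  [30]
3. n2.pre = false  [false]
4. n3.env = 2  [2]
5. n4.idx = true  [terminal]
6. n5.ok = 17  [terminal]
7. n3.val = 25  [B.env + 23]
8. n3.fin = "py"  ["py"]
9. n6.key = "pr"  [terminal]
10. n2.idx = false  [B.val > 25]
11. n2.depth = 9  [9]
12. n1.val = 13  [A.depth * -2 + 31]
13. n1.fin = "zy"  ["zy"]
14. n7.env = -7  [B₀.val - 20]
15. n8.ok = true  [B.env > -8]
16. n9.ok = true  [true]
17. n10.cnt = 30  [terminal]
18. n11.pre = true  [terminal]
19. n12.idx = false  [terminal]
20. n9.mk = 21  [h.cnt - 9]
21. n9.cnt = 27  [27]
22. n8.mk = -1  [S₁.mk + S₁.cnt - 49]
23. n8.cnt = 7  [S₁.mk * 2 - 35]
24. n13.pre = true  [S.cnt > 6]
25. n14.env = -4  [-4]
26. n15.cnt = 0  [terminal]
27. n16.idx = false  [terminal]
28. n17.ok = 9  [terminal]
29. n14.val = 10  [B.env * 2 + 18]
30. n14.fin = "mn"  ["mn"]
31. n18.pre = false  [B.val > 10]
32. n19.ok = 13  [terminal]
33. n20.idx = true  [terminal]
34. n21.key = "nk"  [terminal]
35. n18.idx = false  [false]
36. n18.depth = 17  [f.ok + 4]
37. n13.idx = true  [A₀.pre == true]
38. n13.depth = 2  [A₁.depth - 15]
39. n22.pre = true  [B.env == -7]
40. n23.pre = false  [A₀.pre == false]
41. n24.cnt = 23  [terminal]
42. n23.idx = false  [h.cnt > 23]
43. n23.depth = -3  [-3]
44. n22.idx = false  [A₁.depth > -3]
45. n22.depth = 20  [A₁.depth * -2 + 14]
46. n7.val = -3  [B.env + S.mk + 5]
47. n7.fin = "wm"  ["wm"]
48. n0.mk = 2  [B₁.val + B₀.val - 8]
49. n0.cnt = 7  [B₁.val + B₀.val - 3]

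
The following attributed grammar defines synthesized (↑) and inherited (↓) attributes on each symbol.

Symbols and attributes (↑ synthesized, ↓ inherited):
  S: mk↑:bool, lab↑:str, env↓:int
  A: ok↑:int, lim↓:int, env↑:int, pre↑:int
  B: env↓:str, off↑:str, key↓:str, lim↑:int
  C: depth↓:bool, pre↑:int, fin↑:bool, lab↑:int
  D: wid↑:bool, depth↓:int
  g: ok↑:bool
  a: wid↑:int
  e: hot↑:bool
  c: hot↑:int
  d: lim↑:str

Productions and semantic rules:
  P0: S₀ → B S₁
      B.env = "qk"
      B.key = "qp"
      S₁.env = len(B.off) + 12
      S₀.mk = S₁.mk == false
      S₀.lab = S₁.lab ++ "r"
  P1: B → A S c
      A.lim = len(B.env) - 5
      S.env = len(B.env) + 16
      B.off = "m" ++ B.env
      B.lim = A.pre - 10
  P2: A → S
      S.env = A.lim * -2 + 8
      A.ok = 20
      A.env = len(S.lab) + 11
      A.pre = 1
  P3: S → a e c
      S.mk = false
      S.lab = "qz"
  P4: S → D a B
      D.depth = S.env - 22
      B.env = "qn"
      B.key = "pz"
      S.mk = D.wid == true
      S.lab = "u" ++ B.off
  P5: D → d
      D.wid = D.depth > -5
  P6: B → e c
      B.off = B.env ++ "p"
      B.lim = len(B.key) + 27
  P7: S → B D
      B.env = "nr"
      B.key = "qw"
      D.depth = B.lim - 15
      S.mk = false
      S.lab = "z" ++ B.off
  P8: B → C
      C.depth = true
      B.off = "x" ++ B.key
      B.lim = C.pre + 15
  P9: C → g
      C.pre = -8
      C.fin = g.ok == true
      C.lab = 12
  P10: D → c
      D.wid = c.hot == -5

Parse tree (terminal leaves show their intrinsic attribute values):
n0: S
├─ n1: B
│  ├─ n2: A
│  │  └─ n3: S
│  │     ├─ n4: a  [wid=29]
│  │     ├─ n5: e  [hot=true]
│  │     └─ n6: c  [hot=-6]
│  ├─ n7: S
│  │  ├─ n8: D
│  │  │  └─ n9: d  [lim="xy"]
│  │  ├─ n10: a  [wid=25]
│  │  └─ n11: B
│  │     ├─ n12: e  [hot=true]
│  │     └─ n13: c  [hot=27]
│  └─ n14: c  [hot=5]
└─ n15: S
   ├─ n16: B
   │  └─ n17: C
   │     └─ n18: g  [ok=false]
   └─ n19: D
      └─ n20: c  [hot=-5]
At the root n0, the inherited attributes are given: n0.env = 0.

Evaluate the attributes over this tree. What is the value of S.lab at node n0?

1. n0.env = 0  [given at root]
2. n1.env = "qk"  ["qk"]
3. n1.key = "qp"  ["qp"]
4. n2.lim = -3  [len(B.env) - 5]
5. n3.env = 14  [A.lim * -2 + 8]
6. n4.wid = 29  [terminal]
7. n5.hot = true  [terminal]
8. n6.hot = -6  [terminal]
9. n3.mk = false  [false]
10. n3.lab = "qz"  ["qz"]
11. n2.ok = 20  [20]
12. n2.env = 13  [len(S.lab) + 11]
13. n2.pre = 1  [1]
14. n7.env = 18  [len(B.env) + 16]
15. n8.depth = -4  [S.env - 22]
16. n9.lim = "xy"  [terminal]
17. n8.wid = true  [D.depth > -5]
18. n10.wid = 25  [terminal]
19. n11.env = "qn"  ["qn"]
20. n11.key = "pz"  ["pz"]
21. n12.hot = true  [terminal]
22. n13.hot = 27  [terminal]
23. n11.off = "qnp"  [B.env ++ "p"]
24. n11.lim = 29  [len(B.key) + 27]
25. n7.mk = true  [D.wid == true]
26. n7.lab = "uqnp"  ["u" ++ B.off]
27. n14.hot = 5  [terminal]
28. n1.off = "mqk"  ["m" ++ B.env]
29. n1.lim = -9  [A.pre - 10]
30. n15.env = 15  [len(B.off) + 12]
31. n16.env = "nr"  ["nr"]
32. n16.key = "qw"  ["qw"]
33. n17.depth = true  [true]
34. n18.ok = false  [terminal]
35. n17.pre = -8  [-8]
36. n17.fin = false  [g.ok == true]
37. n17.lab = 12  [12]
38. n16.off = "xqw"  ["x" ++ B.key]
39. n16.lim = 7  [C.pre + 15]
40. n19.depth = -8  [B.lim - 15]
41. n20.hot = -5  [terminal]
42. n19.wid = true  [c.hot == -5]
43. n15.mk = false  [false]
44. n15.lab = "zxqw"  ["z" ++ B.off]
45. n0.mk = true  [S₁.mk == false]
46. n0.lab = "zxqwr"  [S₁.lab ++ "r"]

"zxqwr"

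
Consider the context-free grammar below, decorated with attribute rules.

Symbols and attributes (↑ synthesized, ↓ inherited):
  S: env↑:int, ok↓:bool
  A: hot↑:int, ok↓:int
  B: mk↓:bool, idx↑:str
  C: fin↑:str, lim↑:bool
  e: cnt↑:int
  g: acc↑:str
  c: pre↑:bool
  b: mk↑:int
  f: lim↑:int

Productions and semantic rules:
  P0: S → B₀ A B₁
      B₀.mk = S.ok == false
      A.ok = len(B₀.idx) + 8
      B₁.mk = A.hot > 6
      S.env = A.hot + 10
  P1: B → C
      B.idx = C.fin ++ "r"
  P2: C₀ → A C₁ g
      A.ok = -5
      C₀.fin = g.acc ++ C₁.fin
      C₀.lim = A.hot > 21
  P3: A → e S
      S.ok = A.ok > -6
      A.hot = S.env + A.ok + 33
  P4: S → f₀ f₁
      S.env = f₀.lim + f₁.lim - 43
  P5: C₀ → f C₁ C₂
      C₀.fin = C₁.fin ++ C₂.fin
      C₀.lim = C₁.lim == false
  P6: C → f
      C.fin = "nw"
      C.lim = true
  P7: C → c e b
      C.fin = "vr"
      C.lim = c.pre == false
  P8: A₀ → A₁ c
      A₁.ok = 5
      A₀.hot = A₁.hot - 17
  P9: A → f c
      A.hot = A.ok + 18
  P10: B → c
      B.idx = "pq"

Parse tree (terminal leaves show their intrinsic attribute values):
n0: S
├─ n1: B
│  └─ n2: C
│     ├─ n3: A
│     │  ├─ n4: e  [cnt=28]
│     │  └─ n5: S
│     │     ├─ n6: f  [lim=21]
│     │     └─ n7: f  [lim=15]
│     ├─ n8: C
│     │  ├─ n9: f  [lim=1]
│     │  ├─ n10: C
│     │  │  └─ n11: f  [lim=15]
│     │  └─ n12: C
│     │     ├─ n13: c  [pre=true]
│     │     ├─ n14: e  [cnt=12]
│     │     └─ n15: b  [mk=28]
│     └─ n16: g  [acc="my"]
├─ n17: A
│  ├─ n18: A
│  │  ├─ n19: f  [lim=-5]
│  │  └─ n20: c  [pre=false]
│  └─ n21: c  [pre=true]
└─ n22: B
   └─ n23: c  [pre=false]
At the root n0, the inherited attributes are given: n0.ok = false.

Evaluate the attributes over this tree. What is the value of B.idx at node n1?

1. n0.ok = false  [given at root]
2. n1.mk = true  [S.ok == false]
3. n3.ok = -5  [-5]
4. n4.cnt = 28  [terminal]
5. n5.ok = true  [A.ok > -6]
6. n6.lim = 21  [terminal]
7. n7.lim = 15  [terminal]
8. n5.env = -7  [f₀.lim + f₁.lim - 43]
9. n3.hot = 21  [S.env + A.ok + 33]
10. n9.lim = 1  [terminal]
11. n11.lim = 15  [terminal]
12. n10.fin = "nw"  ["nw"]
13. n10.lim = true  [true]
14. n13.pre = true  [terminal]
15. n14.cnt = 12  [terminal]
16. n15.mk = 28  [terminal]
17. n12.fin = "vr"  ["vr"]
18. n12.lim = false  [c.pre == false]
19. n8.fin = "nwvr"  [C₁.fin ++ C₂.fin]
20. n8.lim = false  [C₁.lim == false]
21. n16.acc = "my"  [terminal]
22. n2.fin = "mynwvr"  [g.acc ++ C₁.fin]
23. n2.lim = false  [A.hot > 21]
24. n1.idx = "mynwvrr"  [C.fin ++ "r"]
25. n17.ok = 15  [len(B₀.idx) + 8]
26. n18.ok = 5  [5]
27. n19.lim = -5  [terminal]
28. n20.pre = false  [terminal]
29. n18.hot = 23  [A.ok + 18]
30. n21.pre = true  [terminal]
31. n17.hot = 6  [A₁.hot - 17]
32. n22.mk = false  [A.hot > 6]
33. n23.pre = false  [terminal]
34. n22.idx = "pq"  ["pq"]
35. n0.env = 16  [A.hot + 10]

"mynwvrr"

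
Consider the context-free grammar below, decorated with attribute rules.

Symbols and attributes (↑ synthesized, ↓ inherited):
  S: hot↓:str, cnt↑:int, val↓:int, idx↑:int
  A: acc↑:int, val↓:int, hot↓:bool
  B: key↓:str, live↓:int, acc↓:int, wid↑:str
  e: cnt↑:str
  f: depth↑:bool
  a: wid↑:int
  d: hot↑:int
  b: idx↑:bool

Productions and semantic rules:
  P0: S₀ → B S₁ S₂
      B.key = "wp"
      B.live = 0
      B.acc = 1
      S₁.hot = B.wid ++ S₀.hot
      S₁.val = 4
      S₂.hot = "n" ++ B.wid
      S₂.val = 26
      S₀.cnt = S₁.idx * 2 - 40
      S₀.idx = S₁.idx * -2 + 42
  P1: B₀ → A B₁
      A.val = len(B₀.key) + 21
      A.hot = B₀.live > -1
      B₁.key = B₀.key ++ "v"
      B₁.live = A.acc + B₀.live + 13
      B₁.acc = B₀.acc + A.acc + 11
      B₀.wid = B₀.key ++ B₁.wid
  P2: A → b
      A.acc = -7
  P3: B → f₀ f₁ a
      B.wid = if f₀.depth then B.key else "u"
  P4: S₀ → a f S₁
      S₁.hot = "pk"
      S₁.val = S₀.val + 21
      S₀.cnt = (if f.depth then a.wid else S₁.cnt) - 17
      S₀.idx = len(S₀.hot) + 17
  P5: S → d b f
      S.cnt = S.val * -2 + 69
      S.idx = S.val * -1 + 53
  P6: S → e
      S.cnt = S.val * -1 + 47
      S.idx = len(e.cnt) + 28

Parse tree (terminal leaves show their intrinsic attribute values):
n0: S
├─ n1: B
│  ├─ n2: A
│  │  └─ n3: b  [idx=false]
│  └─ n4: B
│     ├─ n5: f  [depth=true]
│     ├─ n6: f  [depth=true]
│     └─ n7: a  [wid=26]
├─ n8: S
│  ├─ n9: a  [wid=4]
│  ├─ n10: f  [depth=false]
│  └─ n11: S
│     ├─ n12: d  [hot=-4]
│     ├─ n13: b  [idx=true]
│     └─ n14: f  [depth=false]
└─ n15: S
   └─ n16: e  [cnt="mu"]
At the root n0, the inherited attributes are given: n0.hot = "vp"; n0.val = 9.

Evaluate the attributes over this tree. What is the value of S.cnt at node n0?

1. n0.hot = "vp"  [given at root]
2. n0.val = 9  [given at root]
3. n1.key = "wp"  ["wp"]
4. n1.live = 0  [0]
5. n1.acc = 1  [1]
6. n2.val = 23  [len(B₀.key) + 21]
7. n2.hot = true  [B₀.live > -1]
8. n3.idx = false  [terminal]
9. n2.acc = -7  [-7]
10. n4.key = "wpv"  [B₀.key ++ "v"]
11. n4.live = 6  [A.acc + B₀.live + 13]
12. n4.acc = 5  [B₀.acc + A.acc + 11]
13. n5.depth = true  [terminal]
14. n6.depth = true  [terminal]
15. n7.wid = 26  [terminal]
16. n4.wid = "wpv"  [if f₀.depth then B.key else "u"]
17. n1.wid = "wpwpv"  [B₀.key ++ B₁.wid]
18. n8.hot = "wpwpvvp"  [B.wid ++ S₀.hot]
19. n8.val = 4  [4]
20. n9.wid = 4  [terminal]
21. n10.depth = false  [terminal]
22. n11.hot = "pk"  ["pk"]
23. n11.val = 25  [S₀.val + 21]
24. n12.hot = -4  [terminal]
25. n13.idx = true  [terminal]
26. n14.depth = false  [terminal]
27. n11.cnt = 19  [S.val * -2 + 69]
28. n11.idx = 28  [S.val * -1 + 53]
29. n8.cnt = 2  [(if f.depth then a.wid else S₁.cnt) - 17]
30. n8.idx = 24  [len(S₀.hot) + 17]
31. n15.hot = "nwpwpv"  ["n" ++ B.wid]
32. n15.val = 26  [26]
33. n16.cnt = "mu"  [terminal]
34. n15.cnt = 21  [S.val * -1 + 47]
35. n15.idx = 30  [len(e.cnt) + 28]
36. n0.cnt = 8  [S₁.idx * 2 - 40]
37. n0.idx = -6  [S₁.idx * -2 + 42]

8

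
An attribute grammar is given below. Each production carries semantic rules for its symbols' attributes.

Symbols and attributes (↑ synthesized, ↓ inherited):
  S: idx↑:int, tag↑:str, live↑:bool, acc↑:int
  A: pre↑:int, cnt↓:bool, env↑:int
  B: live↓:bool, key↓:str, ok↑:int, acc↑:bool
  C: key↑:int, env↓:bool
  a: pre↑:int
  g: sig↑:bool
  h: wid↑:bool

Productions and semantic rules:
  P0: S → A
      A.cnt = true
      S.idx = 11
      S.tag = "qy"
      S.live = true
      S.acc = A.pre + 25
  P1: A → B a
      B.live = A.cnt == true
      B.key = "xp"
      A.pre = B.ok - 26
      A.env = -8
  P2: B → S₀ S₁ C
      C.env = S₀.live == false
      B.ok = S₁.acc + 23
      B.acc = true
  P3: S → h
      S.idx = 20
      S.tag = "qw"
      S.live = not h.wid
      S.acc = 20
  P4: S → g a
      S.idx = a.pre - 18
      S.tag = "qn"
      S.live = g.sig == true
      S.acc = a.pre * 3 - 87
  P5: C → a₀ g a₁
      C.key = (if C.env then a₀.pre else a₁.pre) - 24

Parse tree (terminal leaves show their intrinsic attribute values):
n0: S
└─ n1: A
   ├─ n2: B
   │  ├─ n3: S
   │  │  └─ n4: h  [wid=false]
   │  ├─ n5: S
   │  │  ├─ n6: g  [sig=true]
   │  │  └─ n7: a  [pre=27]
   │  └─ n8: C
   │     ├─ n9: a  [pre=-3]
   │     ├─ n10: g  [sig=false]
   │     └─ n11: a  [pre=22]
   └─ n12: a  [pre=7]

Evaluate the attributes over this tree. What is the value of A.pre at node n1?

1. n1.cnt = true  [true]
2. n2.live = true  [A.cnt == true]
3. n2.key = "xp"  ["xp"]
4. n4.wid = false  [terminal]
5. n3.idx = 20  [20]
6. n3.tag = "qw"  ["qw"]
7. n3.live = true  [not h.wid]
8. n3.acc = 20  [20]
9. n6.sig = true  [terminal]
10. n7.pre = 27  [terminal]
11. n5.idx = 9  [a.pre - 18]
12. n5.tag = "qn"  ["qn"]
13. n5.live = true  [g.sig == true]
14. n5.acc = -6  [a.pre * 3 - 87]
15. n8.env = false  [S₀.live == false]
16. n9.pre = -3  [terminal]
17. n10.sig = false  [terminal]
18. n11.pre = 22  [terminal]
19. n8.key = -2  [(if C.env then a₀.pre else a₁.pre) - 24]
20. n2.ok = 17  [S₁.acc + 23]
21. n2.acc = true  [true]
22. n12.pre = 7  [terminal]
23. n1.pre = -9  [B.ok - 26]
24. n1.env = -8  [-8]
25. n0.idx = 11  [11]
26. n0.tag = "qy"  ["qy"]
27. n0.live = true  [true]
28. n0.acc = 16  [A.pre + 25]

-9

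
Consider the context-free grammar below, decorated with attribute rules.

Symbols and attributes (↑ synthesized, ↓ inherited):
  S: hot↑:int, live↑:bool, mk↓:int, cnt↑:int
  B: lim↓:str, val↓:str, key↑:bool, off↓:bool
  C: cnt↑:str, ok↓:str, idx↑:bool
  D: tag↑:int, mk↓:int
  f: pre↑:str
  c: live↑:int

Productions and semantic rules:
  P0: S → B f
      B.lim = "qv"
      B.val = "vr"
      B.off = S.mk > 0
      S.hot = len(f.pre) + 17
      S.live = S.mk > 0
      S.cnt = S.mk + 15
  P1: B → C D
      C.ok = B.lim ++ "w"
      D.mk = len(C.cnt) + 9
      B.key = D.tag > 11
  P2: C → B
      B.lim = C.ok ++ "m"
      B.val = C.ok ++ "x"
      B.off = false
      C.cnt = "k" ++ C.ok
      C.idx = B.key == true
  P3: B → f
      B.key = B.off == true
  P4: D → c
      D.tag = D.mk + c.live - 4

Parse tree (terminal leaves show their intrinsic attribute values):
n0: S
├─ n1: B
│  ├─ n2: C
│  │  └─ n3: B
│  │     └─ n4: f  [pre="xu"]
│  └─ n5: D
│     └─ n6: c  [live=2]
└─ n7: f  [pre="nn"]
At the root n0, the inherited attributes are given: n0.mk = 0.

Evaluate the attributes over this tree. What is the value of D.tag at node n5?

1. n0.mk = 0  [given at root]
2. n1.lim = "qv"  ["qv"]
3. n1.val = "vr"  ["vr"]
4. n1.off = false  [S.mk > 0]
5. n2.ok = "qvw"  [B.lim ++ "w"]
6. n3.lim = "qvwm"  [C.ok ++ "m"]
7. n3.val = "qvwx"  [C.ok ++ "x"]
8. n3.off = false  [false]
9. n4.pre = "xu"  [terminal]
10. n3.key = false  [B.off == true]
11. n2.cnt = "kqvw"  ["k" ++ C.ok]
12. n2.idx = false  [B.key == true]
13. n5.mk = 13  [len(C.cnt) + 9]
14. n6.live = 2  [terminal]
15. n5.tag = 11  [D.mk + c.live - 4]
16. n1.key = false  [D.tag > 11]
17. n7.pre = "nn"  [terminal]
18. n0.hot = 19  [len(f.pre) + 17]
19. n0.live = false  [S.mk > 0]
20. n0.cnt = 15  [S.mk + 15]

11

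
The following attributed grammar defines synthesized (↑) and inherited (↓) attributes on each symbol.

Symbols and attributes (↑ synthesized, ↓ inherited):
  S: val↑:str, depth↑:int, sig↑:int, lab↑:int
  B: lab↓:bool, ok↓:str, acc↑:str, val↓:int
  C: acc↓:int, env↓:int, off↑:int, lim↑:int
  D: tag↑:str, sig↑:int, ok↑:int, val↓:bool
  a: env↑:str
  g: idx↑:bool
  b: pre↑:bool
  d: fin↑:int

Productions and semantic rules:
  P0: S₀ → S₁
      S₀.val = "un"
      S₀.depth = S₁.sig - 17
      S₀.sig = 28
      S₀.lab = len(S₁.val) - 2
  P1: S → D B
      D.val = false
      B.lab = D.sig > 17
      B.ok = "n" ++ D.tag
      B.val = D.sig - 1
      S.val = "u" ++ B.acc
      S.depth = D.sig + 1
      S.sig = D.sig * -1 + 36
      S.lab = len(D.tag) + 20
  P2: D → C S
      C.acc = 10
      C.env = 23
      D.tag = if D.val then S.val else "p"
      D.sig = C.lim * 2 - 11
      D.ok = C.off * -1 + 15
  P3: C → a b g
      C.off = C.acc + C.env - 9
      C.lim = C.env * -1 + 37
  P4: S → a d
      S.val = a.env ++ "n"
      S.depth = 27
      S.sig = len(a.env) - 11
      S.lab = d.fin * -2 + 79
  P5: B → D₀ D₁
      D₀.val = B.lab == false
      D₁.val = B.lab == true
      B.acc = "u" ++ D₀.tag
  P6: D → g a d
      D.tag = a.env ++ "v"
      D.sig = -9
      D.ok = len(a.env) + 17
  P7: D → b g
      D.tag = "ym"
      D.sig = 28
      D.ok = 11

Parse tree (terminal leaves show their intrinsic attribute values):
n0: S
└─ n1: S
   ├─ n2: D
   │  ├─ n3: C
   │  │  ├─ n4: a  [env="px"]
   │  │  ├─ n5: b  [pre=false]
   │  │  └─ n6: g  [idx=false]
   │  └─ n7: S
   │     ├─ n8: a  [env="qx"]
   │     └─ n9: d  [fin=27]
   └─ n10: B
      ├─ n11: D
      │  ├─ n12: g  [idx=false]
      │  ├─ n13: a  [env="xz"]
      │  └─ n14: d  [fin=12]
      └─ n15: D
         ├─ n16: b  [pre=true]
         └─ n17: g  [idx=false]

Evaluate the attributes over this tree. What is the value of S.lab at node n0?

3

1. n2.val = false  [false]
2. n3.acc = 10  [10]
3. n3.env = 23  [23]
4. n4.env = "px"  [terminal]
5. n5.pre = false  [terminal]
6. n6.idx = false  [terminal]
7. n3.off = 24  [C.acc + C.env - 9]
8. n3.lim = 14  [C.env * -1 + 37]
9. n8.env = "qx"  [terminal]
10. n9.fin = 27  [terminal]
11. n7.val = "qxn"  [a.env ++ "n"]
12. n7.depth = 27  [27]
13. n7.sig = -9  [len(a.env) - 11]
14. n7.lab = 25  [d.fin * -2 + 79]
15. n2.tag = "p"  [if D.val then S.val else "p"]
16. n2.sig = 17  [C.lim * 2 - 11]
17. n2.ok = -9  [C.off * -1 + 15]
18. n10.lab = false  [D.sig > 17]
19. n10.ok = "np"  ["n" ++ D.tag]
20. n10.val = 16  [D.sig - 1]
21. n11.val = true  [B.lab == false]
22. n12.idx = false  [terminal]
23. n13.env = "xz"  [terminal]
24. n14.fin = 12  [terminal]
25. n11.tag = "xzv"  [a.env ++ "v"]
26. n11.sig = -9  [-9]
27. n11.ok = 19  [len(a.env) + 17]
28. n15.val = false  [B.lab == true]
29. n16.pre = true  [terminal]
30. n17.idx = false  [terminal]
31. n15.tag = "ym"  ["ym"]
32. n15.sig = 28  [28]
33. n15.ok = 11  [11]
34. n10.acc = "uxzv"  ["u" ++ D₀.tag]
35. n1.val = "uuxzv"  ["u" ++ B.acc]
36. n1.depth = 18  [D.sig + 1]
37. n1.sig = 19  [D.sig * -1 + 36]
38. n1.lab = 21  [len(D.tag) + 20]
39. n0.val = "un"  ["un"]
40. n0.depth = 2  [S₁.sig - 17]
41. n0.sig = 28  [28]
42. n0.lab = 3  [len(S₁.val) - 2]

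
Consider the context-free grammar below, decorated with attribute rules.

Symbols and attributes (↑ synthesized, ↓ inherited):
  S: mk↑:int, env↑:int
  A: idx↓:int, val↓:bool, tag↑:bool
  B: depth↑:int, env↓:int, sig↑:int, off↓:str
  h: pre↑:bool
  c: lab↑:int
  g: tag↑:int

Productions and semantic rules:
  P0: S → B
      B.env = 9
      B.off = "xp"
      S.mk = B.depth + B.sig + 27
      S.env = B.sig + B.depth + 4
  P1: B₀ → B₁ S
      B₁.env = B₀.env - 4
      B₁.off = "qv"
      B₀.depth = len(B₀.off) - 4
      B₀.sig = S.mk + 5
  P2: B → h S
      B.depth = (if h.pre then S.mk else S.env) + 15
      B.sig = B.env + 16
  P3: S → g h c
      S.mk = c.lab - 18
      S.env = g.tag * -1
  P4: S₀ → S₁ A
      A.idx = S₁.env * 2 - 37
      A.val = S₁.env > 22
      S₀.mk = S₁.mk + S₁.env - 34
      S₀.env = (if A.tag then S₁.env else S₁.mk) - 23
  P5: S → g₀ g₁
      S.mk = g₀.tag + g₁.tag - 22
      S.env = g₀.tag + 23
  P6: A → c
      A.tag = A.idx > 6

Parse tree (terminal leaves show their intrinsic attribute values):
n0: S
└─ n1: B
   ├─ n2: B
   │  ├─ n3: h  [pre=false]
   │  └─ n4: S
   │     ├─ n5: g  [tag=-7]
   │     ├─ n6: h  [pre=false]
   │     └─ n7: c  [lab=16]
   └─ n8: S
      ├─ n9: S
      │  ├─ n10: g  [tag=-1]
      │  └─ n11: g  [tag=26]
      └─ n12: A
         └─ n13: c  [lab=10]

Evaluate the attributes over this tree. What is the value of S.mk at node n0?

21

1. n1.env = 9  [9]
2. n1.off = "xp"  ["xp"]
3. n2.env = 5  [B₀.env - 4]
4. n2.off = "qv"  ["qv"]
5. n3.pre = false  [terminal]
6. n5.tag = -7  [terminal]
7. n6.pre = false  [terminal]
8. n7.lab = 16  [terminal]
9. n4.mk = -2  [c.lab - 18]
10. n4.env = 7  [g.tag * -1]
11. n2.depth = 22  [(if h.pre then S.mk else S.env) + 15]
12. n2.sig = 21  [B.env + 16]
13. n10.tag = -1  [terminal]
14. n11.tag = 26  [terminal]
15. n9.mk = 3  [g₀.tag + g₁.tag - 22]
16. n9.env = 22  [g₀.tag + 23]
17. n12.idx = 7  [S₁.env * 2 - 37]
18. n12.val = false  [S₁.env > 22]
19. n13.lab = 10  [terminal]
20. n12.tag = true  [A.idx > 6]
21. n8.mk = -9  [S₁.mk + S₁.env - 34]
22. n8.env = -1  [(if A.tag then S₁.env else S₁.mk) - 23]
23. n1.depth = -2  [len(B₀.off) - 4]
24. n1.sig = -4  [S.mk + 5]
25. n0.mk = 21  [B.depth + B.sig + 27]
26. n0.env = -2  [B.sig + B.depth + 4]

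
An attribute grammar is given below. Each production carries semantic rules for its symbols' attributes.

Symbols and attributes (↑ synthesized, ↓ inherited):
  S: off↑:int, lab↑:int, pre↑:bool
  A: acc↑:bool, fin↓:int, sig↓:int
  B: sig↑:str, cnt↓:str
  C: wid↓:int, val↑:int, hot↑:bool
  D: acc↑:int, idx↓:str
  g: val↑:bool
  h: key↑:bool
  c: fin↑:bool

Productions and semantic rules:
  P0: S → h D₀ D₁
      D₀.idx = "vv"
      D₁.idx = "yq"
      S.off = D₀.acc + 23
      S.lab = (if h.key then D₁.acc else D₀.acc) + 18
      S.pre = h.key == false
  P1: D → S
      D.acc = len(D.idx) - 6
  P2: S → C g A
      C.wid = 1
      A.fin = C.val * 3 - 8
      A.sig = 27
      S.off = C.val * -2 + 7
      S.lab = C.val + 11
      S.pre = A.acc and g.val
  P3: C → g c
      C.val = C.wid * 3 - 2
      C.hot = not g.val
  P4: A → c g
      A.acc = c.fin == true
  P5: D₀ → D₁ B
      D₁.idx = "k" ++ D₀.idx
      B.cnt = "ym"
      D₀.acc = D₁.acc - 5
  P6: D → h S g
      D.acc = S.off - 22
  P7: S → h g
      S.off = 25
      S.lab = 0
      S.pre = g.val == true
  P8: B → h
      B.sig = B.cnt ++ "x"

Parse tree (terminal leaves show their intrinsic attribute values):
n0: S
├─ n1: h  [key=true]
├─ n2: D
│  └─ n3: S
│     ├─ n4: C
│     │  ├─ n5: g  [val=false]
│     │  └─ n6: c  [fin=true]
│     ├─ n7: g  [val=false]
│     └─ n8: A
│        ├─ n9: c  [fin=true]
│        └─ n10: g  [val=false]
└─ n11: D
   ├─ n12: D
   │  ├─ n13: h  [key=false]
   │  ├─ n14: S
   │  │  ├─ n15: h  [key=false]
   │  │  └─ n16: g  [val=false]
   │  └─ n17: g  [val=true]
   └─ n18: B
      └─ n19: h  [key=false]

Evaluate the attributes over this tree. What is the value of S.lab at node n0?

16

1. n1.key = true  [terminal]
2. n2.idx = "vv"  ["vv"]
3. n4.wid = 1  [1]
4. n5.val = false  [terminal]
5. n6.fin = true  [terminal]
6. n4.val = 1  [C.wid * 3 - 2]
7. n4.hot = true  [not g.val]
8. n7.val = false  [terminal]
9. n8.fin = -5  [C.val * 3 - 8]
10. n8.sig = 27  [27]
11. n9.fin = true  [terminal]
12. n10.val = false  [terminal]
13. n8.acc = true  [c.fin == true]
14. n3.off = 5  [C.val * -2 + 7]
15. n3.lab = 12  [C.val + 11]
16. n3.pre = false  [A.acc and g.val]
17. n2.acc = -4  [len(D.idx) - 6]
18. n11.idx = "yq"  ["yq"]
19. n12.idx = "kyq"  ["k" ++ D₀.idx]
20. n13.key = false  [terminal]
21. n15.key = false  [terminal]
22. n16.val = false  [terminal]
23. n14.off = 25  [25]
24. n14.lab = 0  [0]
25. n14.pre = false  [g.val == true]
26. n17.val = true  [terminal]
27. n12.acc = 3  [S.off - 22]
28. n18.cnt = "ym"  ["ym"]
29. n19.key = false  [terminal]
30. n18.sig = "ymx"  [B.cnt ++ "x"]
31. n11.acc = -2  [D₁.acc - 5]
32. n0.off = 19  [D₀.acc + 23]
33. n0.lab = 16  [(if h.key then D₁.acc else D₀.acc) + 18]
34. n0.pre = false  [h.key == false]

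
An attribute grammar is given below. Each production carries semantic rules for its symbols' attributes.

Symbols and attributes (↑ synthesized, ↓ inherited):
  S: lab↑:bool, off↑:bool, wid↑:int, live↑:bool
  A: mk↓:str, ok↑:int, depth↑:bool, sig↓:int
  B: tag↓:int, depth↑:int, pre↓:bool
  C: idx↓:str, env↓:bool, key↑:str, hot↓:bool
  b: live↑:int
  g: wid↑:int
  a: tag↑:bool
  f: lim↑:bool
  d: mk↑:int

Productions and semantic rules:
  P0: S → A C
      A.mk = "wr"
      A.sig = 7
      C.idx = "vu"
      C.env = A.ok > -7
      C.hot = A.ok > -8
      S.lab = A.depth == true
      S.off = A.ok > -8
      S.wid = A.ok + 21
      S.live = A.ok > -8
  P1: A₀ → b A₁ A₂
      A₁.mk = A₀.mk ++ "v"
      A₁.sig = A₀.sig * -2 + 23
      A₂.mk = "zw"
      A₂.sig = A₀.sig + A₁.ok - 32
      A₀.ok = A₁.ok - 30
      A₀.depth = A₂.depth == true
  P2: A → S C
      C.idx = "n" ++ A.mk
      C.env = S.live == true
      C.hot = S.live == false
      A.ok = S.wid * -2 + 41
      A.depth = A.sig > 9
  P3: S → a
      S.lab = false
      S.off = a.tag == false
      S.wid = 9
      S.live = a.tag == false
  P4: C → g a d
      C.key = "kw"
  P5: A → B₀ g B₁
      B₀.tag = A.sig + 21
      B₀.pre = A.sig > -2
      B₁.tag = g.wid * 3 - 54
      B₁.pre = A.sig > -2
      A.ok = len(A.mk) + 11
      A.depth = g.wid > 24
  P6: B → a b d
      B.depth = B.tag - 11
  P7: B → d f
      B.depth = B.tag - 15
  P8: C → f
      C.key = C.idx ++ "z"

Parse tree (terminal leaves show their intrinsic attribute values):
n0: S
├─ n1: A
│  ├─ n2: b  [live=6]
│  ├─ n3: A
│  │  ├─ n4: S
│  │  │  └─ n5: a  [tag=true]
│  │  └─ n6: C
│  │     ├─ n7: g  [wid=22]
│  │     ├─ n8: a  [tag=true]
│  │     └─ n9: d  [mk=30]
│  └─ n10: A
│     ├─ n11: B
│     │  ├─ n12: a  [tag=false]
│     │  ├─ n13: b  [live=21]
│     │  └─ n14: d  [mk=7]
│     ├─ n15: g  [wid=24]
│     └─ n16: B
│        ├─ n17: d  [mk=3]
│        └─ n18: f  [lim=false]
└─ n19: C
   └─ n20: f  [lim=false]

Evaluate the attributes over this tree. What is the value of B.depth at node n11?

1. n1.mk = "wr"  ["wr"]
2. n1.sig = 7  [7]
3. n2.live = 6  [terminal]
4. n3.mk = "wrv"  [A₀.mk ++ "v"]
5. n3.sig = 9  [A₀.sig * -2 + 23]
6. n5.tag = true  [terminal]
7. n4.lab = false  [false]
8. n4.off = false  [a.tag == false]
9. n4.wid = 9  [9]
10. n4.live = false  [a.tag == false]
11. n6.idx = "nwrv"  ["n" ++ A.mk]
12. n6.env = false  [S.live == true]
13. n6.hot = true  [S.live == false]
14. n7.wid = 22  [terminal]
15. n8.tag = true  [terminal]
16. n9.mk = 30  [terminal]
17. n6.key = "kw"  ["kw"]
18. n3.ok = 23  [S.wid * -2 + 41]
19. n3.depth = false  [A.sig > 9]
20. n10.mk = "zw"  ["zw"]
21. n10.sig = -2  [A₀.sig + A₁.ok - 32]
22. n11.tag = 19  [A.sig + 21]
23. n11.pre = false  [A.sig > -2]
24. n12.tag = false  [terminal]
25. n13.live = 21  [terminal]
26. n14.mk = 7  [terminal]
27. n11.depth = 8  [B.tag - 11]
28. n15.wid = 24  [terminal]
29. n16.tag = 18  [g.wid * 3 - 54]
30. n16.pre = false  [A.sig > -2]
31. n17.mk = 3  [terminal]
32. n18.lim = false  [terminal]
33. n16.depth = 3  [B.tag - 15]
34. n10.ok = 13  [len(A.mk) + 11]
35. n10.depth = false  [g.wid > 24]
36. n1.ok = -7  [A₁.ok - 30]
37. n1.depth = false  [A₂.depth == true]
38. n19.idx = "vu"  ["vu"]
39. n19.env = false  [A.ok > -7]
40. n19.hot = true  [A.ok > -8]
41. n20.lim = false  [terminal]
42. n19.key = "vuz"  [C.idx ++ "z"]
43. n0.lab = false  [A.depth == true]
44. n0.off = true  [A.ok > -8]
45. n0.wid = 14  [A.ok + 21]
46. n0.live = true  [A.ok > -8]

8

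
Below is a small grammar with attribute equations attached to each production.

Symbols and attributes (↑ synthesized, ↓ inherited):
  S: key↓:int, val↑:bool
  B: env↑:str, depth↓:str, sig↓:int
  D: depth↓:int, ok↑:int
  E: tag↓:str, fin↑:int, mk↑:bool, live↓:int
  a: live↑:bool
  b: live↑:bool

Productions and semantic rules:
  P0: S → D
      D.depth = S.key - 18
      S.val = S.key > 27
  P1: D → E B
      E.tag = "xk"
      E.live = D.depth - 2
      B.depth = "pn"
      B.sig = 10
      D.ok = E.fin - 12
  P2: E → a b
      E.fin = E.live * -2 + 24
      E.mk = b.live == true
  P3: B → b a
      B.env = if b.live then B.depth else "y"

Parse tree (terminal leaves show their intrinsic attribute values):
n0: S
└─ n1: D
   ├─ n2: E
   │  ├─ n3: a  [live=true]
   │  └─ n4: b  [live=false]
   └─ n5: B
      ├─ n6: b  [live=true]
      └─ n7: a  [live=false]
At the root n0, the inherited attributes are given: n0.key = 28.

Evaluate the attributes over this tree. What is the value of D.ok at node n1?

-4

1. n0.key = 28  [given at root]
2. n1.depth = 10  [S.key - 18]
3. n2.tag = "xk"  ["xk"]
4. n2.live = 8  [D.depth - 2]
5. n3.live = true  [terminal]
6. n4.live = false  [terminal]
7. n2.fin = 8  [E.live * -2 + 24]
8. n2.mk = false  [b.live == true]
9. n5.depth = "pn"  ["pn"]
10. n5.sig = 10  [10]
11. n6.live = true  [terminal]
12. n7.live = false  [terminal]
13. n5.env = "pn"  [if b.live then B.depth else "y"]
14. n1.ok = -4  [E.fin - 12]
15. n0.val = true  [S.key > 27]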